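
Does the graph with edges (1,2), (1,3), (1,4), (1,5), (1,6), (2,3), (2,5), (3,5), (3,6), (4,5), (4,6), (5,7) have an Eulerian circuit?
No (6 vertices have odd degree: {1, 2, 4, 5, 6, 7}; Eulerian circuit requires 0)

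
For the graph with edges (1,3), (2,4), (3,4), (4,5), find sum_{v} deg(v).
8 (handshake: sum of degrees = 2|E| = 2 x 4 = 8)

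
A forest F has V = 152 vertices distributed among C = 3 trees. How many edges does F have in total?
149 (Each of the 3 component trees on V_i vertices has V_i - 1 edges; summing gives V - C = 152 - 3 = 149)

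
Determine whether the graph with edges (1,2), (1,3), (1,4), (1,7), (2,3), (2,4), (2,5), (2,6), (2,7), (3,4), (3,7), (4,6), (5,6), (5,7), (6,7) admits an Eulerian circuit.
No (2 vertices have odd degree: {5, 7}; Eulerian circuit requires 0)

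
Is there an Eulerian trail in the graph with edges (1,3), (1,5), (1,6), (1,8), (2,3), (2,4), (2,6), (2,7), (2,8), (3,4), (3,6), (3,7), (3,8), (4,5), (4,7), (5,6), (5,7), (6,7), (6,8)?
Yes (the graph is connected and exactly 2 vertices have odd degree: {2, 7}; any Eulerian path must start and end at those)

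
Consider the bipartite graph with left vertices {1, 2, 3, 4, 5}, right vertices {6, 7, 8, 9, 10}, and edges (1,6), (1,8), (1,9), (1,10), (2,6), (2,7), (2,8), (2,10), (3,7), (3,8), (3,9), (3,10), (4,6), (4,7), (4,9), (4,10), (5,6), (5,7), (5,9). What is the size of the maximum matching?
5 (matching: (1,10), (2,8), (3,9), (4,7), (5,6); upper bound min(|L|,|R|) = min(5,5) = 5)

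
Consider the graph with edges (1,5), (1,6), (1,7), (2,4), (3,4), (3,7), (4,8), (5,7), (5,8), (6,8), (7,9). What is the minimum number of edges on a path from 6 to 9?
3 (path: 6 -> 1 -> 7 -> 9, 3 edges)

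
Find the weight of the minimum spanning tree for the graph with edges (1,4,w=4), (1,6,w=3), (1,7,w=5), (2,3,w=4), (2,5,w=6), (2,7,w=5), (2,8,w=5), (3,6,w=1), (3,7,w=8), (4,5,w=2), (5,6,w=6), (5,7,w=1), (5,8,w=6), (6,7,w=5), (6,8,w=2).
17 (MST edges: (1,4,w=4), (1,6,w=3), (2,3,w=4), (3,6,w=1), (4,5,w=2), (5,7,w=1), (6,8,w=2); sum of weights 4 + 3 + 4 + 1 + 2 + 1 + 2 = 17)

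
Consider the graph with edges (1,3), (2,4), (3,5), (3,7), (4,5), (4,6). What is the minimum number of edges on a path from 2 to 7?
4 (path: 2 -> 4 -> 5 -> 3 -> 7, 4 edges)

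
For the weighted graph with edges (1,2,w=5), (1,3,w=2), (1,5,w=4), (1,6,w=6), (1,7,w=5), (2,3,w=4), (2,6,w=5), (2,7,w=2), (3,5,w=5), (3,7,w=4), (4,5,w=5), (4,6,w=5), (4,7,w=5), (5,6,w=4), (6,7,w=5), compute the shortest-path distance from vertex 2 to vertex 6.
5 (path: 2 -> 6; weights 5 = 5)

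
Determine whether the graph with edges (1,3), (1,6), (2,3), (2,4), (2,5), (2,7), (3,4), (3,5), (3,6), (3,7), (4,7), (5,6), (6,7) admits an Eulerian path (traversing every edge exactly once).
Yes (the graph is connected and exactly 2 vertices have odd degree: {4, 5}; any Eulerian path must start and end at those)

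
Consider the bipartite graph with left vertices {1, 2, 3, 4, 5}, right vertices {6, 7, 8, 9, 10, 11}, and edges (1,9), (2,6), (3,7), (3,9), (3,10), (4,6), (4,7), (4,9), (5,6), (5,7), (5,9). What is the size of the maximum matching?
4 (matching: (1,9), (2,6), (3,10), (4,7); upper bound min(|L|,|R|) = min(5,6) = 5)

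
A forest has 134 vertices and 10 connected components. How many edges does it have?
124 (Each of the 10 component trees on V_i vertices has V_i - 1 edges; summing gives V - C = 134 - 10 = 124)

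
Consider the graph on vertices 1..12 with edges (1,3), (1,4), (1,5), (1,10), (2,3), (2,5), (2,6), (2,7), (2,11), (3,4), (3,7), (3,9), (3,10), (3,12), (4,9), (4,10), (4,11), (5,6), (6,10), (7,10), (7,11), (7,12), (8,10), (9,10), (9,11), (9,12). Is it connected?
Yes (BFS from 1 visits [1, 3, 4, 5, 10, 2, 7, 9, 12, 11, 6, 8] — all 12 vertices reached)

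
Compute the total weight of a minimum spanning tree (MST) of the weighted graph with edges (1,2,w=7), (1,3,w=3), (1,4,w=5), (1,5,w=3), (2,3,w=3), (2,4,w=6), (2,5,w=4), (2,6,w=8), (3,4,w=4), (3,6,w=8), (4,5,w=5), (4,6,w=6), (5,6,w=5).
18 (MST edges: (1,3,w=3), (1,5,w=3), (2,3,w=3), (3,4,w=4), (5,6,w=5); sum of weights 3 + 3 + 3 + 4 + 5 = 18)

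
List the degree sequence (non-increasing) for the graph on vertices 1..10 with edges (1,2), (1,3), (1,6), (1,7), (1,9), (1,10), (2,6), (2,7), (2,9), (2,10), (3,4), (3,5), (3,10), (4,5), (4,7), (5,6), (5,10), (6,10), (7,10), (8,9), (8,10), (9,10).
[8, 6, 5, 4, 4, 4, 4, 4, 3, 2] (degrees: deg(1)=6, deg(2)=5, deg(3)=4, deg(4)=3, deg(5)=4, deg(6)=4, deg(7)=4, deg(8)=2, deg(9)=4, deg(10)=8)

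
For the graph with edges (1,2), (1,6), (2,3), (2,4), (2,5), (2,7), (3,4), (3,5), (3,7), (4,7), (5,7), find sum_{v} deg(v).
22 (handshake: sum of degrees = 2|E| = 2 x 11 = 22)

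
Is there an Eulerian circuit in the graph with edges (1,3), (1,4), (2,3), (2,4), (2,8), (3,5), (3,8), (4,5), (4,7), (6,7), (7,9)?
No (4 vertices have odd degree: {2, 6, 7, 9}; Eulerian circuit requires 0)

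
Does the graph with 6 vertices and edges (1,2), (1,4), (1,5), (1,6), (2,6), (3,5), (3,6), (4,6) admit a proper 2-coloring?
No (odd cycle of length 3: 6 -> 1 -> 2 -> 6)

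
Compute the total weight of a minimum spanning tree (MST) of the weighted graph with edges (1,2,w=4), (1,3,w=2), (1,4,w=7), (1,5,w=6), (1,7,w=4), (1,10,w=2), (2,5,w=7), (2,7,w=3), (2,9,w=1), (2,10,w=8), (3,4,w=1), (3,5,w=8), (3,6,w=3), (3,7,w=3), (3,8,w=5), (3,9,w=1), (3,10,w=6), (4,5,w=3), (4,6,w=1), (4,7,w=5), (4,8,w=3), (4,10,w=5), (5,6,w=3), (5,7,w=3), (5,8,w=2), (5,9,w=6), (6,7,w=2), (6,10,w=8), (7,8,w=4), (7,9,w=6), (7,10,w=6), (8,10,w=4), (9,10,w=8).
15 (MST edges: (1,3,w=2), (1,10,w=2), (2,9,w=1), (3,4,w=1), (3,9,w=1), (4,5,w=3), (4,6,w=1), (5,8,w=2), (6,7,w=2); sum of weights 2 + 2 + 1 + 1 + 1 + 3 + 1 + 2 + 2 = 15)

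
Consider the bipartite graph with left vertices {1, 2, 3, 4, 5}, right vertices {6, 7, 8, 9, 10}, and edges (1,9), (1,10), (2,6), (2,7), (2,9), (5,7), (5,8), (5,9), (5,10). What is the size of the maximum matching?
3 (matching: (1,10), (2,9), (5,8); upper bound min(|L|,|R|) = min(5,5) = 5)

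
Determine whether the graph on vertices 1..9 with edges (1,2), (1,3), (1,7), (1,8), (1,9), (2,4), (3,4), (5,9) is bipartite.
Yes. Partition: {1, 4, 5, 6}, {2, 3, 7, 8, 9}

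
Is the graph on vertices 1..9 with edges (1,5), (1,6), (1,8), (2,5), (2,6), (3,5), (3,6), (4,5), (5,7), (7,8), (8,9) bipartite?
Yes. Partition: {1, 2, 3, 4, 7, 9}, {5, 6, 8}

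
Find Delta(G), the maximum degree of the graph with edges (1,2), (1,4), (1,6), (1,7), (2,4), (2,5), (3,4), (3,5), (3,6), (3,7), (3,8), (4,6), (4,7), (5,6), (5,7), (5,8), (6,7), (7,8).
6 (attained at vertex 7)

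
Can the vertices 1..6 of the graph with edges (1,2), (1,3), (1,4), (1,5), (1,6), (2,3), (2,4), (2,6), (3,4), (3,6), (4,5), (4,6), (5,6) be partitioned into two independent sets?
No (odd cycle of length 3: 5 -> 1 -> 6 -> 5)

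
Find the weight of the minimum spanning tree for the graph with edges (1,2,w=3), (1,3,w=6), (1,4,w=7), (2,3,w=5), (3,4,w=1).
9 (MST edges: (1,2,w=3), (2,3,w=5), (3,4,w=1); sum of weights 3 + 5 + 1 = 9)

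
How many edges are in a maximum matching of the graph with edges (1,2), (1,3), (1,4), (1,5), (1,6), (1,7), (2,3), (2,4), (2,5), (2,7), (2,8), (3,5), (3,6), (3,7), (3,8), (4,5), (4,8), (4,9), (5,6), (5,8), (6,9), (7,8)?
4 (matching: (1,5), (2,7), (3,8), (6,9); upper bound floor(n/2) = floor(9/2) = 4)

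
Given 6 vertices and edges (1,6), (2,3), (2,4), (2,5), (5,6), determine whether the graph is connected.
Yes (BFS from 1 visits [1, 6, 5, 2, 3, 4] — all 6 vertices reached)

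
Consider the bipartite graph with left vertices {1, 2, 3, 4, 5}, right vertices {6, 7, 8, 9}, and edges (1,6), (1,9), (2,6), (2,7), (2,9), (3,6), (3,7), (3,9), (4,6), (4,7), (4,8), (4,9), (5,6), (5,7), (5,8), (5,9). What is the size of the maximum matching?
4 (matching: (1,9), (2,7), (3,6), (4,8); upper bound min(|L|,|R|) = min(5,4) = 4)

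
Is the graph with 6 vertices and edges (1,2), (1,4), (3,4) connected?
No, it has 3 components: {1, 2, 3, 4}, {5}, {6}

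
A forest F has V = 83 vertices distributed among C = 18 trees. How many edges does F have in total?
65 (Each of the 18 component trees on V_i vertices has V_i - 1 edges; summing gives V - C = 83 - 18 = 65)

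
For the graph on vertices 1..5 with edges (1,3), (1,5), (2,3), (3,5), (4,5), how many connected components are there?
1 (components: {1, 2, 3, 4, 5})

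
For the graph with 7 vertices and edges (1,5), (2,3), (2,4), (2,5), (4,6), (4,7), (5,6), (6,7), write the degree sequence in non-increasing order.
[3, 3, 3, 3, 2, 1, 1] (degrees: deg(1)=1, deg(2)=3, deg(3)=1, deg(4)=3, deg(5)=3, deg(6)=3, deg(7)=2)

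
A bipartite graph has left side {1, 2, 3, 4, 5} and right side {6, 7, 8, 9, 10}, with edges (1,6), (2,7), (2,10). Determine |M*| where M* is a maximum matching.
2 (matching: (1,6), (2,10); upper bound min(|L|,|R|) = min(5,5) = 5)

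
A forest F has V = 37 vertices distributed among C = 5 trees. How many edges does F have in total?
32 (Each of the 5 component trees on V_i vertices has V_i - 1 edges; summing gives V - C = 37 - 5 = 32)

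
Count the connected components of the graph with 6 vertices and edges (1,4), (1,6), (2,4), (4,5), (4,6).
2 (components: {1, 2, 4, 5, 6}, {3})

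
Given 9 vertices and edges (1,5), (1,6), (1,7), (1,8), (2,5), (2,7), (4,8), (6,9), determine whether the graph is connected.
No, it has 2 components: {1, 2, 4, 5, 6, 7, 8, 9}, {3}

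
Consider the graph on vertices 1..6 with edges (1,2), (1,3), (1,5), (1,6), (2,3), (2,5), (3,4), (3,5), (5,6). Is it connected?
Yes (BFS from 1 visits [1, 2, 3, 5, 6, 4] — all 6 vertices reached)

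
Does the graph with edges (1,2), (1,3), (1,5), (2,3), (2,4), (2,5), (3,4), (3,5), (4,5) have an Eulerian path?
Yes (the graph is connected and exactly 2 vertices have odd degree: {1, 4}; any Eulerian path must start and end at those)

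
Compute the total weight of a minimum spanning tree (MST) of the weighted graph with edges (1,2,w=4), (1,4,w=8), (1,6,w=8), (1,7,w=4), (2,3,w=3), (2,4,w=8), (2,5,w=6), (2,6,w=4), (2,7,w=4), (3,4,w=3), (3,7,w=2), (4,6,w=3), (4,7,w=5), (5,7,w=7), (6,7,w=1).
19 (MST edges: (1,2,w=4), (2,3,w=3), (2,5,w=6), (3,4,w=3), (3,7,w=2), (6,7,w=1); sum of weights 4 + 3 + 6 + 3 + 2 + 1 = 19)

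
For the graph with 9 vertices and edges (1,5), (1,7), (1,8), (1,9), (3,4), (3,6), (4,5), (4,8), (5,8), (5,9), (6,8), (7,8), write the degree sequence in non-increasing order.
[5, 4, 4, 3, 2, 2, 2, 2, 0] (degrees: deg(1)=4, deg(2)=0, deg(3)=2, deg(4)=3, deg(5)=4, deg(6)=2, deg(7)=2, deg(8)=5, deg(9)=2)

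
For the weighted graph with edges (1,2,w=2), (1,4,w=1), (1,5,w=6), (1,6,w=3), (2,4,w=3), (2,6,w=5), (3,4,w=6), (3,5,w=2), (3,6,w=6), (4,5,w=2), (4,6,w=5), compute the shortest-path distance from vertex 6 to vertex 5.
6 (path: 6 -> 1 -> 4 -> 5; weights 3 + 1 + 2 = 6)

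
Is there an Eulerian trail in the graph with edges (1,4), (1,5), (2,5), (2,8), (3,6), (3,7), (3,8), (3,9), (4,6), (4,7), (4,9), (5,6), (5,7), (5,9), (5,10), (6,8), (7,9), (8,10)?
Yes — and in fact it has an Eulerian circuit (the graph is connected and all 10 vertices have even degree)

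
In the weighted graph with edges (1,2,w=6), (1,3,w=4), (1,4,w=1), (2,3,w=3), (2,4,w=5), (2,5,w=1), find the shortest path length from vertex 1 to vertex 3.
4 (path: 1 -> 3; weights 4 = 4)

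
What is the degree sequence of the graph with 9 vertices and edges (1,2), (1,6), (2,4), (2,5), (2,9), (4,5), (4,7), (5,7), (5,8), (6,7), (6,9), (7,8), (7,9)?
[5, 4, 4, 3, 3, 3, 2, 2, 0] (degrees: deg(1)=2, deg(2)=4, deg(3)=0, deg(4)=3, deg(5)=4, deg(6)=3, deg(7)=5, deg(8)=2, deg(9)=3)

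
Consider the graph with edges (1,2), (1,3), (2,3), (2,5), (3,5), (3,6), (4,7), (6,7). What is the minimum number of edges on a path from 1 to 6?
2 (path: 1 -> 3 -> 6, 2 edges)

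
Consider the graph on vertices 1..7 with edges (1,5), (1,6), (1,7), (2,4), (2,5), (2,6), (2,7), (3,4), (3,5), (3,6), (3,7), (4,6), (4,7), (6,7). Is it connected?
Yes (BFS from 1 visits [1, 5, 6, 7, 2, 3, 4] — all 7 vertices reached)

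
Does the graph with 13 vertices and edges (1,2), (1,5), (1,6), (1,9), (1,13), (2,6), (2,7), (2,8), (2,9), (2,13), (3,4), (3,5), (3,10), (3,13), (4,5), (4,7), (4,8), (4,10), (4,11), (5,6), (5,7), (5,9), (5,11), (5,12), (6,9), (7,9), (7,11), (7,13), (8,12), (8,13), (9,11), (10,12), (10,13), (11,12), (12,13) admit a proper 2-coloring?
No (odd cycle of length 3: 5 -> 1 -> 6 -> 5)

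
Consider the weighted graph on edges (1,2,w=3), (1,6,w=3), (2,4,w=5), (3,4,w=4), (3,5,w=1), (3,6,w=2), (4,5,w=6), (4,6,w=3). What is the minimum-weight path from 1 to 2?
3 (path: 1 -> 2; weights 3 = 3)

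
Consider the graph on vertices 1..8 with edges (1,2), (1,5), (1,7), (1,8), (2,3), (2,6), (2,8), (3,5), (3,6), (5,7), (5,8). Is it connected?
No, it has 2 components: {1, 2, 3, 5, 6, 7, 8}, {4}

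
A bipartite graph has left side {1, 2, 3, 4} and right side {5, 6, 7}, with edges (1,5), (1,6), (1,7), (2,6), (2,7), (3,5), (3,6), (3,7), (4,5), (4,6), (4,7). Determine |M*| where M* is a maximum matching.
3 (matching: (1,7), (2,6), (3,5); upper bound min(|L|,|R|) = min(4,3) = 3)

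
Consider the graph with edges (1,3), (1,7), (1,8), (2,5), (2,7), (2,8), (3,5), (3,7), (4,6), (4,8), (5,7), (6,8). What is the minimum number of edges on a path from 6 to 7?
3 (path: 6 -> 8 -> 1 -> 7, 3 edges)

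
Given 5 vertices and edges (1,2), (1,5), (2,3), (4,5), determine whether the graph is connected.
Yes (BFS from 1 visits [1, 2, 5, 3, 4] — all 5 vertices reached)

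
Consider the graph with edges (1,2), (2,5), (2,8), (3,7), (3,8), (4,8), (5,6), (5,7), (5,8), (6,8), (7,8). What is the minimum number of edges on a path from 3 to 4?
2 (path: 3 -> 8 -> 4, 2 edges)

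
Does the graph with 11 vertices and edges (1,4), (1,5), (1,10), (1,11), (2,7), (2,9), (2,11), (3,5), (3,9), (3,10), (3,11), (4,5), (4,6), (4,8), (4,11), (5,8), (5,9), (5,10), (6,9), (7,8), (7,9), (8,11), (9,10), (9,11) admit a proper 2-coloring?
No (odd cycle of length 3: 4 -> 1 -> 11 -> 4)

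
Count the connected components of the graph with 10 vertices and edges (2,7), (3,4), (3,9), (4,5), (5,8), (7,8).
4 (components: {1}, {2, 3, 4, 5, 7, 8, 9}, {6}, {10})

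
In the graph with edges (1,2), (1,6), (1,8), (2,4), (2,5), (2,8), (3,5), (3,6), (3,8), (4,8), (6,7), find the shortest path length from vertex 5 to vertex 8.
2 (path: 5 -> 3 -> 8, 2 edges)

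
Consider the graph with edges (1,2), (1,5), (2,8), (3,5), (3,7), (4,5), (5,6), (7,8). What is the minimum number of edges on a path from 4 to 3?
2 (path: 4 -> 5 -> 3, 2 edges)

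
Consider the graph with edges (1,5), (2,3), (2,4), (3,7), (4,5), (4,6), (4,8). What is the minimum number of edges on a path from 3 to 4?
2 (path: 3 -> 2 -> 4, 2 edges)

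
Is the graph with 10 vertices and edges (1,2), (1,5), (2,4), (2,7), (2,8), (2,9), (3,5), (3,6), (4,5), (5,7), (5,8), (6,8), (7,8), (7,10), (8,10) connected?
Yes (BFS from 1 visits [1, 2, 5, 4, 7, 8, 9, 3, 10, 6] — all 10 vertices reached)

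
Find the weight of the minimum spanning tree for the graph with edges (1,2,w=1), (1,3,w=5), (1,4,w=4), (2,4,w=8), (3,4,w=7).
10 (MST edges: (1,2,w=1), (1,3,w=5), (1,4,w=4); sum of weights 1 + 5 + 4 = 10)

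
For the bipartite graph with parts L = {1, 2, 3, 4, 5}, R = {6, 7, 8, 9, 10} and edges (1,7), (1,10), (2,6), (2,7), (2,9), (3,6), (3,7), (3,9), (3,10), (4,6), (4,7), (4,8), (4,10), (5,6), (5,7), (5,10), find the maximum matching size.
5 (matching: (1,10), (2,9), (3,7), (4,8), (5,6); upper bound min(|L|,|R|) = min(5,5) = 5)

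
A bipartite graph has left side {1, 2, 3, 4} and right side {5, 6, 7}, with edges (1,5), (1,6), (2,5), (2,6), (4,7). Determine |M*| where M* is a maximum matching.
3 (matching: (1,6), (2,5), (4,7); upper bound min(|L|,|R|) = min(4,3) = 3)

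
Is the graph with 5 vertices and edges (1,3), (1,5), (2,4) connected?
No, it has 2 components: {1, 3, 5}, {2, 4}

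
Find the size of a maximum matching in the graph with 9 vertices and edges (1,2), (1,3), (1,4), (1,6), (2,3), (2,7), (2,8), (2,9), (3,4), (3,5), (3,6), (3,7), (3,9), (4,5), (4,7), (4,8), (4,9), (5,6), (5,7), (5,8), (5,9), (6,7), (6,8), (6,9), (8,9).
4 (matching: (1,4), (2,7), (5,9), (6,8); upper bound floor(n/2) = floor(9/2) = 4)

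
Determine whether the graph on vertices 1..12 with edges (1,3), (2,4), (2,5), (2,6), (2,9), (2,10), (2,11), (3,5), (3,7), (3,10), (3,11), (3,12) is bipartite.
Yes. Partition: {1, 4, 5, 6, 7, 8, 9, 10, 11, 12}, {2, 3}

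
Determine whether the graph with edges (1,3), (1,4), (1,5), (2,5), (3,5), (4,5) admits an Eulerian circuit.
No (2 vertices have odd degree: {1, 2}; Eulerian circuit requires 0)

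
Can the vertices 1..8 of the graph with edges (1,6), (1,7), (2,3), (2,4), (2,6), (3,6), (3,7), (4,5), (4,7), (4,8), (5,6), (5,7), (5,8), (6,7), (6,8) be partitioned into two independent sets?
No (odd cycle of length 3: 6 -> 1 -> 7 -> 6)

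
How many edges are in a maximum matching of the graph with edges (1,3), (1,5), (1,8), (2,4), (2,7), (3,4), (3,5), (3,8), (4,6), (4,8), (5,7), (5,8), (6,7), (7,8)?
4 (matching: (1,5), (2,7), (3,8), (4,6); upper bound floor(n/2) = floor(8/2) = 4)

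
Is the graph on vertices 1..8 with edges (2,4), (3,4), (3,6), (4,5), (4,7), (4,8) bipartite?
Yes. Partition: {1, 2, 3, 5, 7, 8}, {4, 6}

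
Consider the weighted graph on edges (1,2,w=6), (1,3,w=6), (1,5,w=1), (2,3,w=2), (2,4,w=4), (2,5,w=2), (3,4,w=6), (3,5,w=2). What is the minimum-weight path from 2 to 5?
2 (path: 2 -> 5; weights 2 = 2)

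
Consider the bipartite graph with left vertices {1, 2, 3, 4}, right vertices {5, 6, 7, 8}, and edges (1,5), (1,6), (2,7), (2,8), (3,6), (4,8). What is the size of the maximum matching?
4 (matching: (1,5), (2,7), (3,6), (4,8); upper bound min(|L|,|R|) = min(4,4) = 4)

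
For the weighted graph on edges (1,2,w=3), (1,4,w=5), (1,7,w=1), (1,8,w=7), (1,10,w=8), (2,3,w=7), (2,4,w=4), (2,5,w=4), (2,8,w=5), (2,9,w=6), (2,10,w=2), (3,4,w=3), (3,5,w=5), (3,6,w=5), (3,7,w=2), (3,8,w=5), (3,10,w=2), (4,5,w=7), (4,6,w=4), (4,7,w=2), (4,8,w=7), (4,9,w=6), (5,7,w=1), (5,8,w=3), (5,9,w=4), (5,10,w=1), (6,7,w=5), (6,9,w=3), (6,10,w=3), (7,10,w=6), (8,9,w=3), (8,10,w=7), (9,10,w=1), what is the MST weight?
16 (MST edges: (1,7,w=1), (2,10,w=2), (3,10,w=2), (4,7,w=2), (5,7,w=1), (5,8,w=3), (5,10,w=1), (6,9,w=3), (9,10,w=1); sum of weights 1 + 2 + 2 + 2 + 1 + 3 + 1 + 3 + 1 = 16)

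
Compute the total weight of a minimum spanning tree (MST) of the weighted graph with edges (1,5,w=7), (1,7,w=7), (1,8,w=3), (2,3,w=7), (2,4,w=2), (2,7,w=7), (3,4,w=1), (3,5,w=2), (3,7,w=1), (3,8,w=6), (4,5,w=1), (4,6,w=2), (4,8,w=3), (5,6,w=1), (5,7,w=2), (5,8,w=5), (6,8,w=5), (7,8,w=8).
12 (MST edges: (1,8,w=3), (2,4,w=2), (3,4,w=1), (3,7,w=1), (4,5,w=1), (4,8,w=3), (5,6,w=1); sum of weights 3 + 2 + 1 + 1 + 1 + 3 + 1 = 12)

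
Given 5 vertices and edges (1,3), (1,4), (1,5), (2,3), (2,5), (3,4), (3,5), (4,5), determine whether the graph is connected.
Yes (BFS from 1 visits [1, 3, 4, 5, 2] — all 5 vertices reached)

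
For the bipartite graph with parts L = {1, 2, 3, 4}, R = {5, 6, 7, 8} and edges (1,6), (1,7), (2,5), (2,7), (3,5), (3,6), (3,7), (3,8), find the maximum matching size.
3 (matching: (1,6), (2,7), (3,8); upper bound min(|L|,|R|) = min(4,4) = 4)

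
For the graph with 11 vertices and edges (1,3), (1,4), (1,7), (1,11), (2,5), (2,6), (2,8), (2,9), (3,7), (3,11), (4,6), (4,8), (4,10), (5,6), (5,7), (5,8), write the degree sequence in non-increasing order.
[4, 4, 4, 4, 3, 3, 3, 3, 2, 1, 1] (degrees: deg(1)=4, deg(2)=4, deg(3)=3, deg(4)=4, deg(5)=4, deg(6)=3, deg(7)=3, deg(8)=3, deg(9)=1, deg(10)=1, deg(11)=2)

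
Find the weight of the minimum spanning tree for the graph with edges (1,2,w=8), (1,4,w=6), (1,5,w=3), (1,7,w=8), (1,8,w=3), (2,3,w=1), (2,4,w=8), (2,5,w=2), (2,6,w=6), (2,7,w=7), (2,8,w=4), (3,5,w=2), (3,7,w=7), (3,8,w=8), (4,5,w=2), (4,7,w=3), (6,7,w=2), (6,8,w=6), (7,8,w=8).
16 (MST edges: (1,5,w=3), (1,8,w=3), (2,3,w=1), (2,5,w=2), (4,5,w=2), (4,7,w=3), (6,7,w=2); sum of weights 3 + 3 + 1 + 2 + 2 + 3 + 2 = 16)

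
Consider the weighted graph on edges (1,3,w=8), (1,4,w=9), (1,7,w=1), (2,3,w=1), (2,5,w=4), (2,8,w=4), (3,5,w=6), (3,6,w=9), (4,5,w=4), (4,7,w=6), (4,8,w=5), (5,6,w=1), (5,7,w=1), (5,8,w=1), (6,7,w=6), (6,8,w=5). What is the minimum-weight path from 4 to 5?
4 (path: 4 -> 5; weights 4 = 4)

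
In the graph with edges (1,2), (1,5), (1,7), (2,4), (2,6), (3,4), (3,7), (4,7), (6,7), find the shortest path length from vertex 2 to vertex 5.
2 (path: 2 -> 1 -> 5, 2 edges)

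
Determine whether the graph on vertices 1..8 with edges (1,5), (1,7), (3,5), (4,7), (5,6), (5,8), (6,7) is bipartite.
Yes. Partition: {1, 2, 3, 4, 6, 8}, {5, 7}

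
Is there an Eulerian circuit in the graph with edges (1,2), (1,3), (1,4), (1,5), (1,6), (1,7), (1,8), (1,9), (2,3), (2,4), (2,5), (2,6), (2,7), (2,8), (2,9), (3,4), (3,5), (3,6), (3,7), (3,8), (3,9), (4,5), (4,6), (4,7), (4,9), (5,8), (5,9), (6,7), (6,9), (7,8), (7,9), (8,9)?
No (2 vertices have odd degree: {4, 7}; Eulerian circuit requires 0)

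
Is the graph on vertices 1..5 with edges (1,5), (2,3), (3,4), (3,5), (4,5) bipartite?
No (odd cycle of length 3: 3 -> 5 -> 4 -> 3)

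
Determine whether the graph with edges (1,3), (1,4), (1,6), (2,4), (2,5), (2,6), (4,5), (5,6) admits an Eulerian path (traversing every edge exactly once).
No (6 vertices have odd degree: {1, 2, 3, 4, 5, 6}; Eulerian path requires 0 or 2)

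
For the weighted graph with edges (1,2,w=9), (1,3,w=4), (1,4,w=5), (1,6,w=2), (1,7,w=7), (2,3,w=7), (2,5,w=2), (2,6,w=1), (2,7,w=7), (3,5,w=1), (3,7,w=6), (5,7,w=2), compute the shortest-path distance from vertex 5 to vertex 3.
1 (path: 5 -> 3; weights 1 = 1)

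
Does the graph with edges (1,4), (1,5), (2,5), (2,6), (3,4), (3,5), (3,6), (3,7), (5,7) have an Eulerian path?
Yes — and in fact it has an Eulerian circuit (the graph is connected and all 7 vertices have even degree)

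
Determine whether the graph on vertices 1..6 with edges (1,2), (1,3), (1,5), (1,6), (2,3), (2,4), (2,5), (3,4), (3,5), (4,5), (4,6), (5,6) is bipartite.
No (odd cycle of length 3: 2 -> 1 -> 5 -> 2)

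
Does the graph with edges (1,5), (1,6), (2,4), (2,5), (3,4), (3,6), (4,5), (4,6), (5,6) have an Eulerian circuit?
Yes (the graph is connected and all 6 vertices have even degree)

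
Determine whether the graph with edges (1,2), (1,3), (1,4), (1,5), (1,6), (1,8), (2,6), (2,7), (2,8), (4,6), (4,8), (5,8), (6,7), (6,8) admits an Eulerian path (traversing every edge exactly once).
No (4 vertices have odd degree: {3, 4, 6, 8}; Eulerian path requires 0 or 2)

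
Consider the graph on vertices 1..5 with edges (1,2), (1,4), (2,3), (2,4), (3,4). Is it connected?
No, it has 2 components: {1, 2, 3, 4}, {5}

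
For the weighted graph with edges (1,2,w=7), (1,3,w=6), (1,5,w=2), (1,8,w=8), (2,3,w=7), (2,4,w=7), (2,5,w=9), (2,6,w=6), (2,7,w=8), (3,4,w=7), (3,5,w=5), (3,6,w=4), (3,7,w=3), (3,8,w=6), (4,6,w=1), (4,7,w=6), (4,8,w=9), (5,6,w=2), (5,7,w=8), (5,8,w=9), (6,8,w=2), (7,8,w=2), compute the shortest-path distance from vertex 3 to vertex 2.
7 (path: 3 -> 2; weights 7 = 7)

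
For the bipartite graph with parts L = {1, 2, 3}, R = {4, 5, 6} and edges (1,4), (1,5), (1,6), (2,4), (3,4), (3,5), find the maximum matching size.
3 (matching: (1,6), (2,4), (3,5); upper bound min(|L|,|R|) = min(3,3) = 3)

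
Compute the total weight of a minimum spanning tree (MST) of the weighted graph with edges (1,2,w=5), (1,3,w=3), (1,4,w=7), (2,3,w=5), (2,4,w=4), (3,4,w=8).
12 (MST edges: (1,2,w=5), (1,3,w=3), (2,4,w=4); sum of weights 5 + 3 + 4 = 12)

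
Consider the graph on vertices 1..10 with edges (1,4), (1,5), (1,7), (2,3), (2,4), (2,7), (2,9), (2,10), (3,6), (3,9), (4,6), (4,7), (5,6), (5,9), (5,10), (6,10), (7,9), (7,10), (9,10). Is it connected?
No, it has 2 components: {1, 2, 3, 4, 5, 6, 7, 9, 10}, {8}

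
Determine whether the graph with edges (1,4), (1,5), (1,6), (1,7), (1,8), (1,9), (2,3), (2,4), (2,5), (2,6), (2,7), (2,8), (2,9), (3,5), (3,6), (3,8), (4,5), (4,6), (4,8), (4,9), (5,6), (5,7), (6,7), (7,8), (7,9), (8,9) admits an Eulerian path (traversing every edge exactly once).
Yes (the graph is connected and exactly 2 vertices have odd degree: {2, 9}; any Eulerian path must start and end at those)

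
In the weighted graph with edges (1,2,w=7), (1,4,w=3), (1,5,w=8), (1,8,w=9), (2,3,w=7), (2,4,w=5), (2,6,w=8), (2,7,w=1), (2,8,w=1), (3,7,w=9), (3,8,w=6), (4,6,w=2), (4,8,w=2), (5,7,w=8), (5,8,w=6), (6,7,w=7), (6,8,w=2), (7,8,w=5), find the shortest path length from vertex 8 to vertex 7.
2 (path: 8 -> 2 -> 7; weights 1 + 1 = 2)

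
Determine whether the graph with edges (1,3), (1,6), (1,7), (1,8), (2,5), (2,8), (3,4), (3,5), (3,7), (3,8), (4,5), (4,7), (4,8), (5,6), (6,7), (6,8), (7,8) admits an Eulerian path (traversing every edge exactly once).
Yes (the graph is connected and exactly 2 vertices have odd degree: {3, 7}; any Eulerian path must start and end at those)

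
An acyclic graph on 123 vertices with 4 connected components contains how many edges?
119 (Each of the 4 component trees on V_i vertices has V_i - 1 edges; summing gives V - C = 123 - 4 = 119)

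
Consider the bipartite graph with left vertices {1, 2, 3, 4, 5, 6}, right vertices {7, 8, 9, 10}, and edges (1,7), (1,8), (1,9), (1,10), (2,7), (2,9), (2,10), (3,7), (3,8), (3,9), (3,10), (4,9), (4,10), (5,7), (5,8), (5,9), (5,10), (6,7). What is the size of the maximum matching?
4 (matching: (1,10), (2,9), (3,8), (5,7); upper bound min(|L|,|R|) = min(6,4) = 4)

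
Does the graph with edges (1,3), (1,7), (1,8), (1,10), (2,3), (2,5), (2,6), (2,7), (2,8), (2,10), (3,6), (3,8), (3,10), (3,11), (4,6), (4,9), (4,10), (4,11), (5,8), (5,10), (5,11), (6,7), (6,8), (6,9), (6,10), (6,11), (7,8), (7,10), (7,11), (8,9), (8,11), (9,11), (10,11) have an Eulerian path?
Yes — and in fact it has an Eulerian circuit (the graph is connected and all 11 vertices have even degree)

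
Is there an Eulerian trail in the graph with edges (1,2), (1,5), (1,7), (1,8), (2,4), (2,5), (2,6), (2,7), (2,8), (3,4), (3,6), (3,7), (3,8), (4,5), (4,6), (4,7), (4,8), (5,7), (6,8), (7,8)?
Yes — and in fact it has an Eulerian circuit (the graph is connected and all 8 vertices have even degree)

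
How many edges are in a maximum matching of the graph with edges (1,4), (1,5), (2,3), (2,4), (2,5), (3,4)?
2 (matching: (1,4), (2,5); upper bound floor(n/2) = floor(5/2) = 2)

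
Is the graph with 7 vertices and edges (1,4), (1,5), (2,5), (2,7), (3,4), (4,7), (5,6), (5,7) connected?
Yes (BFS from 1 visits [1, 4, 5, 3, 7, 2, 6] — all 7 vertices reached)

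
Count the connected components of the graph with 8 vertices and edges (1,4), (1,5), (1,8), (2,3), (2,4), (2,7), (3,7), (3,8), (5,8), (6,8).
1 (components: {1, 2, 3, 4, 5, 6, 7, 8})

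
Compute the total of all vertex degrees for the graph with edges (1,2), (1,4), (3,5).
6 (handshake: sum of degrees = 2|E| = 2 x 3 = 6)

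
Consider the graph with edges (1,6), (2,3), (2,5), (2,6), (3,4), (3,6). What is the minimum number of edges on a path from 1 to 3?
2 (path: 1 -> 6 -> 3, 2 edges)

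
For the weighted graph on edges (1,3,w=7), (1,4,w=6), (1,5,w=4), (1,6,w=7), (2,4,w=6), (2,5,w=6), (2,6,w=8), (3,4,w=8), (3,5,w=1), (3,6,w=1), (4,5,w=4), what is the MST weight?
16 (MST edges: (1,5,w=4), (2,5,w=6), (3,5,w=1), (3,6,w=1), (4,5,w=4); sum of weights 4 + 6 + 1 + 1 + 4 = 16)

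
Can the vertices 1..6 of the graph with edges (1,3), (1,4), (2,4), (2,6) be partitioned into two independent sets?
Yes. Partition: {1, 2, 5}, {3, 4, 6}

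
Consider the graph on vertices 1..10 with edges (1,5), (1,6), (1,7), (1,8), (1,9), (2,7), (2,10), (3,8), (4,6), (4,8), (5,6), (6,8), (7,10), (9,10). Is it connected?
Yes (BFS from 1 visits [1, 5, 6, 7, 8, 9, 4, 2, 10, 3] — all 10 vertices reached)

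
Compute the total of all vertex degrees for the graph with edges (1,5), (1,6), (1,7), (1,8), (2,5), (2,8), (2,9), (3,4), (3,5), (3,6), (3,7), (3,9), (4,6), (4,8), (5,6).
30 (handshake: sum of degrees = 2|E| = 2 x 15 = 30)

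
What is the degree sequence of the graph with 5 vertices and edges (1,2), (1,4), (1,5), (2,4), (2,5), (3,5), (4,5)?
[4, 3, 3, 3, 1] (degrees: deg(1)=3, deg(2)=3, deg(3)=1, deg(4)=3, deg(5)=4)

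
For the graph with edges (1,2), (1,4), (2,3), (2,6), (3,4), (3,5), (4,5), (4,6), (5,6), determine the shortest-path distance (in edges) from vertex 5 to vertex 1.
2 (path: 5 -> 4 -> 1, 2 edges)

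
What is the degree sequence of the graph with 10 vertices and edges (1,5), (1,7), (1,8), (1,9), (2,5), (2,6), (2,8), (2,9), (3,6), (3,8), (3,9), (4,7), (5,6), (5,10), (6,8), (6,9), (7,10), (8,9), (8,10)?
[6, 5, 5, 4, 4, 4, 3, 3, 3, 1] (degrees: deg(1)=4, deg(2)=4, deg(3)=3, deg(4)=1, deg(5)=4, deg(6)=5, deg(7)=3, deg(8)=6, deg(9)=5, deg(10)=3)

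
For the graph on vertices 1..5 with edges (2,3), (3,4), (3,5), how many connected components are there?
2 (components: {1}, {2, 3, 4, 5})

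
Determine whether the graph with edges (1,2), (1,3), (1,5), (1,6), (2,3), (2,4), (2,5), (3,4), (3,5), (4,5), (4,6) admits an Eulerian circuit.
Yes (the graph is connected and all 6 vertices have even degree)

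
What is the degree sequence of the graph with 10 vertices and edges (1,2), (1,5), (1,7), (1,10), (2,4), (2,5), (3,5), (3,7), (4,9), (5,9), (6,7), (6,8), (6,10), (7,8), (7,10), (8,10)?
[5, 4, 4, 4, 3, 3, 3, 2, 2, 2] (degrees: deg(1)=4, deg(2)=3, deg(3)=2, deg(4)=2, deg(5)=4, deg(6)=3, deg(7)=5, deg(8)=3, deg(9)=2, deg(10)=4)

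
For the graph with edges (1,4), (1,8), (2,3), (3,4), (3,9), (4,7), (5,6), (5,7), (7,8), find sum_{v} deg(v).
18 (handshake: sum of degrees = 2|E| = 2 x 9 = 18)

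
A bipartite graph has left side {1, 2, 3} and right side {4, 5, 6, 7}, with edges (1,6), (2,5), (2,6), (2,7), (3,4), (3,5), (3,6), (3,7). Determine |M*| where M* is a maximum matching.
3 (matching: (1,6), (2,7), (3,5); upper bound min(|L|,|R|) = min(3,4) = 3)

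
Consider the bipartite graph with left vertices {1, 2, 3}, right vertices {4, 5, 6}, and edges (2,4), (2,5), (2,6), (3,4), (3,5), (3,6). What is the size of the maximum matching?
2 (matching: (2,6), (3,5); upper bound min(|L|,|R|) = min(3,3) = 3)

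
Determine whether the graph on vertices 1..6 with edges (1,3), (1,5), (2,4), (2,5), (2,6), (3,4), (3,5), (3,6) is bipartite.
No (odd cycle of length 3: 3 -> 1 -> 5 -> 3)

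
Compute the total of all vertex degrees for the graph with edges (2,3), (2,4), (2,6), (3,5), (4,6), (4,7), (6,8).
14 (handshake: sum of degrees = 2|E| = 2 x 7 = 14)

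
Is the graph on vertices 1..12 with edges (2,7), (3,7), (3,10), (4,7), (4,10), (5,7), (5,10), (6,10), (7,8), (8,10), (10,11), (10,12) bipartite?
Yes. Partition: {1, 2, 3, 4, 5, 6, 8, 9, 11, 12}, {7, 10}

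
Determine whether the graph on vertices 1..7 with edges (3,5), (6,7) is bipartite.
Yes. Partition: {1, 2, 3, 4, 6}, {5, 7}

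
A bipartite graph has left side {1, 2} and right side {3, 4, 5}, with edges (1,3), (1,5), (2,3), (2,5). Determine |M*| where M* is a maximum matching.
2 (matching: (1,5), (2,3); upper bound min(|L|,|R|) = min(2,3) = 2)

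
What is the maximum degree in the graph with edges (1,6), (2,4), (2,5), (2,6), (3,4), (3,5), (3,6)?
3 (attained at vertices 2, 3, 6)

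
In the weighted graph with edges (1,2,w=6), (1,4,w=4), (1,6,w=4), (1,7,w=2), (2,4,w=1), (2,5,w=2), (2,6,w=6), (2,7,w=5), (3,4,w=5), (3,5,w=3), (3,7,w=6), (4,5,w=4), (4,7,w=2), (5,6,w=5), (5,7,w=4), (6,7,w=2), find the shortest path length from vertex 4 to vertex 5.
3 (path: 4 -> 2 -> 5; weights 1 + 2 = 3)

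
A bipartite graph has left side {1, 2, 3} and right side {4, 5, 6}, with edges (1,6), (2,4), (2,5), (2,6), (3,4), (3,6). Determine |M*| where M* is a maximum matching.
3 (matching: (1,6), (2,5), (3,4); upper bound min(|L|,|R|) = min(3,3) = 3)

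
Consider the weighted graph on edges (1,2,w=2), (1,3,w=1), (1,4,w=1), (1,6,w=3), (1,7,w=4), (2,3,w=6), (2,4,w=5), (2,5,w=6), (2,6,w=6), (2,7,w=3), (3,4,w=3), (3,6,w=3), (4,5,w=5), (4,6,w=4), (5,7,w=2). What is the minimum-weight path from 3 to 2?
3 (path: 3 -> 1 -> 2; weights 1 + 2 = 3)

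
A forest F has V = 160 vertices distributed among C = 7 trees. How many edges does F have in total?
153 (Each of the 7 component trees on V_i vertices has V_i - 1 edges; summing gives V - C = 160 - 7 = 153)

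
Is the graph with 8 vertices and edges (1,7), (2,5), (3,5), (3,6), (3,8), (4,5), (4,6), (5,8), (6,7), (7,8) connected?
Yes (BFS from 1 visits [1, 7, 6, 8, 3, 4, 5, 2] — all 8 vertices reached)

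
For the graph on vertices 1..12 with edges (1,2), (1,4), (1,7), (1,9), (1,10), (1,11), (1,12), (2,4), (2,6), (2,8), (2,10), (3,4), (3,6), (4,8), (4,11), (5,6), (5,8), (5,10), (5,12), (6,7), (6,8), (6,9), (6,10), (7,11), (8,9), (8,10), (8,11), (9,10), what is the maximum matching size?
6 (matching: (1,12), (2,10), (3,4), (5,8), (6,9), (7,11); upper bound floor(n/2) = floor(12/2) = 6)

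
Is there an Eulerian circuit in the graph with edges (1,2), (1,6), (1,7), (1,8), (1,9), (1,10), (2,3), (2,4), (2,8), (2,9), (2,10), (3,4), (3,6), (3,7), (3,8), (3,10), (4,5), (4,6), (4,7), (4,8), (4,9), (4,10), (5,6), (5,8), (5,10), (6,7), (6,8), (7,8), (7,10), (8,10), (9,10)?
Yes (the graph is connected and all 10 vertices have even degree)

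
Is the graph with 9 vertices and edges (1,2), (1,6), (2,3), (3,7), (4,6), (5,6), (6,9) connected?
No, it has 2 components: {1, 2, 3, 4, 5, 6, 7, 9}, {8}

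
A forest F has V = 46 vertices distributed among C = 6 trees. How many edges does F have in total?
40 (Each of the 6 component trees on V_i vertices has V_i - 1 edges; summing gives V - C = 46 - 6 = 40)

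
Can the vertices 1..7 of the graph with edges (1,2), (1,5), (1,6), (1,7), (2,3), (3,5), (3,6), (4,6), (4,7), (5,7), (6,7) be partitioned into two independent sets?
No (odd cycle of length 3: 5 -> 1 -> 7 -> 5)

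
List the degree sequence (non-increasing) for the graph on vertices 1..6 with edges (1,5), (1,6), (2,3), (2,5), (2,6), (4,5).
[3, 3, 2, 2, 1, 1] (degrees: deg(1)=2, deg(2)=3, deg(3)=1, deg(4)=1, deg(5)=3, deg(6)=2)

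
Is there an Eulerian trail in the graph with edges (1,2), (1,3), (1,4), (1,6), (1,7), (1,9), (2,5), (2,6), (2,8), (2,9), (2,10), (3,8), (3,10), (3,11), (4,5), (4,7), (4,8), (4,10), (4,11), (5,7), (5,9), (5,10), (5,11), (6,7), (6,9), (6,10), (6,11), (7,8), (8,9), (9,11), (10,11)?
Yes (the graph is connected and exactly 2 vertices have odd degree: {7, 8}; any Eulerian path must start and end at those)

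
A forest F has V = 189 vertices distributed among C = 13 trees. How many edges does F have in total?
176 (Each of the 13 component trees on V_i vertices has V_i - 1 edges; summing gives V - C = 189 - 13 = 176)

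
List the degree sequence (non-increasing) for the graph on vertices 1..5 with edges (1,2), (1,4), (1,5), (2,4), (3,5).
[3, 2, 2, 2, 1] (degrees: deg(1)=3, deg(2)=2, deg(3)=1, deg(4)=2, deg(5)=2)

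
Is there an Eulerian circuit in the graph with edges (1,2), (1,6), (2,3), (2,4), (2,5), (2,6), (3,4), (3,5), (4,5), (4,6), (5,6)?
No (2 vertices have odd degree: {2, 3}; Eulerian circuit requires 0)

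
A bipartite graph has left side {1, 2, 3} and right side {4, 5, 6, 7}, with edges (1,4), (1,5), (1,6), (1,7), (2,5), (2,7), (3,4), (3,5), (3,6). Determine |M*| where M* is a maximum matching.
3 (matching: (1,7), (2,5), (3,6); upper bound min(|L|,|R|) = min(3,4) = 3)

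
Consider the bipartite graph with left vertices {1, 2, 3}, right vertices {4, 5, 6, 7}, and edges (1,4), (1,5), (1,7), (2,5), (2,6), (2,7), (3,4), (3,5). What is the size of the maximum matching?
3 (matching: (1,7), (2,6), (3,5); upper bound min(|L|,|R|) = min(3,4) = 3)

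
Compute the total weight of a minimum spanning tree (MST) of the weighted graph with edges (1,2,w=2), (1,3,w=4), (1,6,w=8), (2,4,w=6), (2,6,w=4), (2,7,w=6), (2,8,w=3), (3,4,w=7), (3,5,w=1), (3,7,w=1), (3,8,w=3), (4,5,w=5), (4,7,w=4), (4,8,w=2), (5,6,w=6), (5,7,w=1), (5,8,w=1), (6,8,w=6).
14 (MST edges: (1,2,w=2), (2,6,w=4), (2,8,w=3), (3,5,w=1), (3,7,w=1), (4,8,w=2), (5,8,w=1); sum of weights 2 + 4 + 3 + 1 + 1 + 2 + 1 = 14)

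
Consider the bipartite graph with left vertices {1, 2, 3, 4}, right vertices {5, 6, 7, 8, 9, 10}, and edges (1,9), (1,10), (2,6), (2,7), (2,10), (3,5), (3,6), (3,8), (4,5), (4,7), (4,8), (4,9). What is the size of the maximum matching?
4 (matching: (1,10), (2,7), (3,8), (4,9); upper bound min(|L|,|R|) = min(4,6) = 4)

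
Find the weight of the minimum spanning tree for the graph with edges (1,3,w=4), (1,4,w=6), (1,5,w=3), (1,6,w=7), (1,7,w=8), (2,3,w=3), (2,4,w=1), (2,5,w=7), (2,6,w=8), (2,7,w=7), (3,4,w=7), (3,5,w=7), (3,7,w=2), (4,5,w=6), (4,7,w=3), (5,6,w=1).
14 (MST edges: (1,3,w=4), (1,5,w=3), (2,3,w=3), (2,4,w=1), (3,7,w=2), (5,6,w=1); sum of weights 4 + 3 + 3 + 1 + 2 + 1 = 14)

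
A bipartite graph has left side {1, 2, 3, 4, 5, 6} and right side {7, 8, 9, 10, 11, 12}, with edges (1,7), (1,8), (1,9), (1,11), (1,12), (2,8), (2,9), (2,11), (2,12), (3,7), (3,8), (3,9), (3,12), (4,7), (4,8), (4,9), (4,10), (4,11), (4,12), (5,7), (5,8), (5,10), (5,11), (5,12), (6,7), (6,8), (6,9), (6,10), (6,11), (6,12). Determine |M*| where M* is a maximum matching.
6 (matching: (1,12), (2,11), (3,9), (4,10), (5,8), (6,7); upper bound min(|L|,|R|) = min(6,6) = 6)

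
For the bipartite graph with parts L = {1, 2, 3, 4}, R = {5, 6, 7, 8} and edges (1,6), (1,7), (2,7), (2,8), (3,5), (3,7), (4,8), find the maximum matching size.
4 (matching: (1,6), (2,7), (3,5), (4,8); upper bound min(|L|,|R|) = min(4,4) = 4)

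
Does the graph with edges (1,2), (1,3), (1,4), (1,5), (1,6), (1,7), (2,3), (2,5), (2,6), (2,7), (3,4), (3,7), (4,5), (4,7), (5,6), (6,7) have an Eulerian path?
Yes (the graph is connected and exactly 2 vertices have odd degree: {2, 7}; any Eulerian path must start and end at those)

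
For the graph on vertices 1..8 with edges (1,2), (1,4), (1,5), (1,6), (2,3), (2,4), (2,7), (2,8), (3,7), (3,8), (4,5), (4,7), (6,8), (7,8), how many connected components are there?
1 (components: {1, 2, 3, 4, 5, 6, 7, 8})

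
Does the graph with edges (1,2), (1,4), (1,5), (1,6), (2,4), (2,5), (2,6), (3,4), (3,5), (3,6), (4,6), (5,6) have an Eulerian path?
Yes (the graph is connected and exactly 2 vertices have odd degree: {3, 6}; any Eulerian path must start and end at those)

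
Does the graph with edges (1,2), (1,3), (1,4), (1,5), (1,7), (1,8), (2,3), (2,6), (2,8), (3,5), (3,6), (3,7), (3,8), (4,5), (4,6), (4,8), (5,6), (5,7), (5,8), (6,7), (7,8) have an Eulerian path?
Yes (the graph is connected and exactly 2 vertices have odd degree: {6, 7}; any Eulerian path must start and end at those)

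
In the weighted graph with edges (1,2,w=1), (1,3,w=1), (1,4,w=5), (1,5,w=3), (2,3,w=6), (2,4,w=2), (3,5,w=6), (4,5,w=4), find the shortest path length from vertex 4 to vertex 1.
3 (path: 4 -> 2 -> 1; weights 2 + 1 = 3)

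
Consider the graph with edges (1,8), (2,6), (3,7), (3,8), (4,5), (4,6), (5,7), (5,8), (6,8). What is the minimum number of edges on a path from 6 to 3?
2 (path: 6 -> 8 -> 3, 2 edges)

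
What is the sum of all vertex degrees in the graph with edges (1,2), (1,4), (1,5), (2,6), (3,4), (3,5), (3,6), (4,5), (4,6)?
18 (handshake: sum of degrees = 2|E| = 2 x 9 = 18)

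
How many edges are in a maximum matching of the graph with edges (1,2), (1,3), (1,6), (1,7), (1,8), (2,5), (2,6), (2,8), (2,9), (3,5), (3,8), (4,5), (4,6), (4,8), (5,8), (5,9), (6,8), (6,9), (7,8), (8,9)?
4 (matching: (1,7), (2,5), (4,8), (6,9); upper bound floor(n/2) = floor(9/2) = 4)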